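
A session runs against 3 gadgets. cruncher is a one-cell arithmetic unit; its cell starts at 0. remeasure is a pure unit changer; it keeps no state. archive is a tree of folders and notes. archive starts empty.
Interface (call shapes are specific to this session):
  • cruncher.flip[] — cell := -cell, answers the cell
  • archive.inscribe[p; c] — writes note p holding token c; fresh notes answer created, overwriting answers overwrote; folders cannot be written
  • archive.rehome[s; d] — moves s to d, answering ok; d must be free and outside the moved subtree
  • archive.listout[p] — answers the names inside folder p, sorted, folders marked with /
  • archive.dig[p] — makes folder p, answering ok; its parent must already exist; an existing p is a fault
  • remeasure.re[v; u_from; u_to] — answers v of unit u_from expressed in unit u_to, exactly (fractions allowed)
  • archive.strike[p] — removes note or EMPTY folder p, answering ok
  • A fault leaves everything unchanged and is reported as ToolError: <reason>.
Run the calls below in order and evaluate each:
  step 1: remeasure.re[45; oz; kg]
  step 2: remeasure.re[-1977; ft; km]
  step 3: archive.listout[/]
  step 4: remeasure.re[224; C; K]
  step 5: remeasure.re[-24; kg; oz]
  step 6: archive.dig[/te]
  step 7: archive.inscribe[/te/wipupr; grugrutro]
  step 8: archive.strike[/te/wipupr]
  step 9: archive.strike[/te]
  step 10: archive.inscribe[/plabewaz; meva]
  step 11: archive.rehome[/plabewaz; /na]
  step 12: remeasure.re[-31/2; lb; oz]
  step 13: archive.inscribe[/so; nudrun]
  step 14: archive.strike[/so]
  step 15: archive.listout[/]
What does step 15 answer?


Answer: [na]

Derivation:
·→ remeasure.re(v=45, u_from=oz, u_to=kg)
·← 408233133/320000000
·→ remeasure.re(v=-1977, u_from=ft, u_to=km)
·← -753237/1250000
·→ archive.listout(p=/)
·← []
·→ remeasure.re(v=224, u_from=C, u_to=K)
·← 9943/20
·→ remeasure.re(v=-24, u_from=kg, u_to=oz)
·← -38400000000/45359237
·→ archive.dig(p=/te)
·← ok
·→ archive.inscribe(p=/te/wipupr, c=grugrutro)
·← created
·→ archive.strike(p=/te/wipupr)
·← ok
·→ archive.strike(p=/te)
·← ok
·→ archive.inscribe(p=/plabewaz, c=meva)
·← created
·→ archive.rehome(s=/plabewaz, d=/na)
·← ok
·→ remeasure.re(v=-31/2, u_from=lb, u_to=oz)
·← -248
·→ archive.inscribe(p=/so, c=nudrun)
·← created
·→ archive.strike(p=/so)
·← ok
·→ archive.listout(p=/)
·← [na]


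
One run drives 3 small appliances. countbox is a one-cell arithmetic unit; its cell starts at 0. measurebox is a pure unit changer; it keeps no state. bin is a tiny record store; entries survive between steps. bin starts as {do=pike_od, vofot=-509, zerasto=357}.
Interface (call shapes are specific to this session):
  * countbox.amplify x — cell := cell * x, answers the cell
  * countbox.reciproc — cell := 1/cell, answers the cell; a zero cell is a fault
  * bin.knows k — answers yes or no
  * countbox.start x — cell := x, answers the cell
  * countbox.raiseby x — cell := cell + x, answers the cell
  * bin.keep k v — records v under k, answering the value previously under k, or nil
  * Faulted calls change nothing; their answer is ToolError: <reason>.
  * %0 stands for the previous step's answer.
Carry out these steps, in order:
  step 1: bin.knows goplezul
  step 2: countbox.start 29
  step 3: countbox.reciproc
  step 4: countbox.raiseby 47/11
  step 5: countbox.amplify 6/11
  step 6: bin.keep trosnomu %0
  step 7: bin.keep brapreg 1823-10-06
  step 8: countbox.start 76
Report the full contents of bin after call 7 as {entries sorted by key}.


Answer: {brapreg=1823-10-06, do=pike_od, trosnomu=8244/3509, vofot=-509, zerasto=357}

Derivation:
Calling bin.knows(k→goplezul), giving no.
Then countbox.start(x→29), → 29.
Invoking countbox.reciproc(), giving 1/29.
Next I call countbox.raiseby(x→47/11), and see 1374/319.
I invoke countbox.amplify(x→6/11), giving 8244/3509.
Invoking bin.keep(k→trosnomu, v→%0), yielding nil.
I call bin.keep(k→brapreg, v→1823-10-06), — result: nil.
I invoke countbox.start(x→76), and observe 76.


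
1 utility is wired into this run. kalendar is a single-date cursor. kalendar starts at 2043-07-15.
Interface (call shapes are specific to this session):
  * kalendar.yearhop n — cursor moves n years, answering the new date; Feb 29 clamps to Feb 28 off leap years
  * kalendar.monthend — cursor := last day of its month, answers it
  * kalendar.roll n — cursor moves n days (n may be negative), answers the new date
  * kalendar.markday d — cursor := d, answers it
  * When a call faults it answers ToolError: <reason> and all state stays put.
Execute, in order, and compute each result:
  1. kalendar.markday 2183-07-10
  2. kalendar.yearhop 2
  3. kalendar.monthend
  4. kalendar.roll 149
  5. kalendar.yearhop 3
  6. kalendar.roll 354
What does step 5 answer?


Answer: 2188-12-27

Derivation:
> markday d: 2183-07-10
:: 2183-07-10
> yearhop n: 2
:: 2185-07-10
> monthend
:: 2185-07-31
> roll n: 149
:: 2185-12-27
> yearhop n: 3
:: 2188-12-27
> roll n: 354
:: 2189-12-16


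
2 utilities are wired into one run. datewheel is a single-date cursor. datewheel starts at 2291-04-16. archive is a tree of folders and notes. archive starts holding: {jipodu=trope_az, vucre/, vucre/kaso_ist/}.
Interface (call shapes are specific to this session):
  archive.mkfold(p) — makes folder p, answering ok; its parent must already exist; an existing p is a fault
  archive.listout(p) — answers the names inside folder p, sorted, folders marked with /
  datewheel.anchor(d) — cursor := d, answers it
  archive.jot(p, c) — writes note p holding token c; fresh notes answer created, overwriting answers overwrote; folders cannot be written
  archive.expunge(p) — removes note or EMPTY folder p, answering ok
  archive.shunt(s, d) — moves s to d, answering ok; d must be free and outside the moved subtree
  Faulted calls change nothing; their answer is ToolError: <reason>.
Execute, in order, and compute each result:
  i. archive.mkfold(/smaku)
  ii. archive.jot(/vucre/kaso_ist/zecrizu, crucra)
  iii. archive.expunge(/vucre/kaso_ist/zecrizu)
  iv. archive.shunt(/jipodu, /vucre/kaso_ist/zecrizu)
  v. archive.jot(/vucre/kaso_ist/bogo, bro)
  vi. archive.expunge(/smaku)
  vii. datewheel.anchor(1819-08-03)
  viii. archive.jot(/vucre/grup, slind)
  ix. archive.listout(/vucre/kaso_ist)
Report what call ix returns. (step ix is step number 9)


// 1. mkfold(p: /smaku) == ok
// 2. jot(p: /vucre/kaso_ist/zecrizu, c: crucra) == created
// 3. expunge(p: /vucre/kaso_ist/zecrizu) == ok
// 4. shunt(s: /jipodu, d: /vucre/kaso_ist/zecrizu) == ok
// 5. jot(p: /vucre/kaso_ist/bogo, c: bro) == created
// 6. expunge(p: /smaku) == ok
// 7. anchor(d: 1819-08-03) == 1819-08-03
// 8. jot(p: /vucre/grup, c: slind) == created
// 9. listout(p: /vucre/kaso_ist) == [bogo, zecrizu]

Answer: [bogo, zecrizu]


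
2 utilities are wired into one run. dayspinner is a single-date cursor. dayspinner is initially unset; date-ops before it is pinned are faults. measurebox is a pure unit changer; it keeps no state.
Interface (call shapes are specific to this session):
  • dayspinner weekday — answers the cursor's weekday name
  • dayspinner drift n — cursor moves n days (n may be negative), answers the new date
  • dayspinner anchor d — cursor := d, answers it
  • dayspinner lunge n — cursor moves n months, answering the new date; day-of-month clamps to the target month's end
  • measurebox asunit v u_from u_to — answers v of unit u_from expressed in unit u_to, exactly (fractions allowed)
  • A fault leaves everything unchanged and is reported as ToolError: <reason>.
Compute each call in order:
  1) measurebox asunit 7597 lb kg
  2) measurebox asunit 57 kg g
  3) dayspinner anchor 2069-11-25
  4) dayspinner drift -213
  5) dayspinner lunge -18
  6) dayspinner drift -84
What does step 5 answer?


Answer: 2067-10-26

Derivation:
I use measurebox asunit on 7597, lb, kg, giving 344594123489/100000000.
Next I call measurebox asunit on 57, kg, g, yielding 57000.
Now I run dayspinner anchor on 2069-11-25, giving 2069-11-25.
Invoking dayspinner drift on -213, and observe 2069-04-26.
I try dayspinner lunge on -18, yielding 2067-10-26.
Next I call dayspinner drift on -84, — result: 2067-08-03.


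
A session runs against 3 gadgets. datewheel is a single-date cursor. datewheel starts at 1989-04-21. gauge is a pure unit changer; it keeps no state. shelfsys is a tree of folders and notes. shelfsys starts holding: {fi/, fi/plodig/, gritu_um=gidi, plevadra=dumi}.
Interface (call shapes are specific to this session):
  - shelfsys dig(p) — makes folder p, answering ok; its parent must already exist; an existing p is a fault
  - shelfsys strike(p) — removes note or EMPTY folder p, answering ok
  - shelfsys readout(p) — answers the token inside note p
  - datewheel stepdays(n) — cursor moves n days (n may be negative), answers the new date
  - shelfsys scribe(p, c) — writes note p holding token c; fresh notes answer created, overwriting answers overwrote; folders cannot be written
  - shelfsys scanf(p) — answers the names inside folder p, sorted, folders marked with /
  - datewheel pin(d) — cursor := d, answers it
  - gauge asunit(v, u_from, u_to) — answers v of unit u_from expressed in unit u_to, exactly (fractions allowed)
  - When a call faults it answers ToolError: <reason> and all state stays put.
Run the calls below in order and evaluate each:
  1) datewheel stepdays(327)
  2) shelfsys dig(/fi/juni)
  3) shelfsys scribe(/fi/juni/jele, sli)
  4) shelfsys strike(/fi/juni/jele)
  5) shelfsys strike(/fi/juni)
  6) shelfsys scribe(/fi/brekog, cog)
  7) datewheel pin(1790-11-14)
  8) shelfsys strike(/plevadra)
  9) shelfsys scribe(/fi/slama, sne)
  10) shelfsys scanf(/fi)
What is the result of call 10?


Answer: [brekog, plodig/, slama]

Derivation:
> datewheel stepdays n→327
:: 1990-03-14
> shelfsys dig p→/fi/juni
:: ok
> shelfsys scribe p→/fi/juni/jele c→sli
:: created
> shelfsys strike p→/fi/juni/jele
:: ok
> shelfsys strike p→/fi/juni
:: ok
> shelfsys scribe p→/fi/brekog c→cog
:: created
> datewheel pin d→1790-11-14
:: 1790-11-14
> shelfsys strike p→/plevadra
:: ok
> shelfsys scribe p→/fi/slama c→sne
:: created
> shelfsys scanf p→/fi
:: [brekog, plodig/, slama]


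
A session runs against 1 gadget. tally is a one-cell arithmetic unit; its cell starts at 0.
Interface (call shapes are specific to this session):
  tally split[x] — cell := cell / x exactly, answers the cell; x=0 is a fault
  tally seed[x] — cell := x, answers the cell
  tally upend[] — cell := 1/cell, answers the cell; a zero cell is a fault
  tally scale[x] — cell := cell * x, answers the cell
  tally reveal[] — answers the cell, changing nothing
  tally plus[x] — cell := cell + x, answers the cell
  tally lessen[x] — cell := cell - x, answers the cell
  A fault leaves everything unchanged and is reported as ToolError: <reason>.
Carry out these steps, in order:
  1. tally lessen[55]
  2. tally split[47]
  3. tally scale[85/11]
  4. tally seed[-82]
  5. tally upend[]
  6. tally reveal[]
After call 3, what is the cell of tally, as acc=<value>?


Answer: acc=-425/47

Derivation:
·→ tally lessen(x→55)
·← -55
·→ tally split(x→47)
·← -55/47
·→ tally scale(x→85/11)
·← -425/47
·→ tally seed(x→-82)
·← -82
·→ tally upend()
·← -1/82
·→ tally reveal()
·← -1/82


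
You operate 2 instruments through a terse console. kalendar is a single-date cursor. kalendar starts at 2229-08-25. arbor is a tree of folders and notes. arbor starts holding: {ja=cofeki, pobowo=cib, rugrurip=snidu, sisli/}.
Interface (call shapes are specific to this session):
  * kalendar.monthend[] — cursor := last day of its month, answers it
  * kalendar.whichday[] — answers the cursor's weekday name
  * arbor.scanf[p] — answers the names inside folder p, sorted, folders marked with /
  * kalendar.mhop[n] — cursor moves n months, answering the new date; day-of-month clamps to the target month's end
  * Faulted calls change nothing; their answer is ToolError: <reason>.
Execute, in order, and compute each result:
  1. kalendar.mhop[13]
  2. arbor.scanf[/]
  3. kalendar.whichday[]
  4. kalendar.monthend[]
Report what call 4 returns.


Answer: 2230-09-30

Derivation:
Do: mhop[13]
See: 2230-09-25
Do: scanf[/]
See: [ja, pobowo, rugrurip, sisli/]
Do: whichday[]
See: Saturday
Do: monthend[]
See: 2230-09-30


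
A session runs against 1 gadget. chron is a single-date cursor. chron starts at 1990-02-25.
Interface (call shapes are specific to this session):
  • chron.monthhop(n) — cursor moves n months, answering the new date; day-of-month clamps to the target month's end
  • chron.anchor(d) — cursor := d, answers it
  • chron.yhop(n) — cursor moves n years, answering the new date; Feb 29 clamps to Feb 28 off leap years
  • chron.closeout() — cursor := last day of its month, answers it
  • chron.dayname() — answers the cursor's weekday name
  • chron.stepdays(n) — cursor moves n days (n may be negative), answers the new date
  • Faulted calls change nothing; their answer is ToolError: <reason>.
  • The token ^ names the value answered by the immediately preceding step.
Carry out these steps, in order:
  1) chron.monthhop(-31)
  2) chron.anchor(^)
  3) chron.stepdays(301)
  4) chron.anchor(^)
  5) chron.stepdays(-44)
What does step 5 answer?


>> chron.monthhop(n='-31')
<< 1987-07-25
>> chron.anchor(d='^')
<< 1987-07-25
>> chron.stepdays(n='301')
<< 1988-05-21
>> chron.anchor(d='^')
<< 1988-05-21
>> chron.stepdays(n='-44')
<< 1988-04-07

Answer: 1988-04-07


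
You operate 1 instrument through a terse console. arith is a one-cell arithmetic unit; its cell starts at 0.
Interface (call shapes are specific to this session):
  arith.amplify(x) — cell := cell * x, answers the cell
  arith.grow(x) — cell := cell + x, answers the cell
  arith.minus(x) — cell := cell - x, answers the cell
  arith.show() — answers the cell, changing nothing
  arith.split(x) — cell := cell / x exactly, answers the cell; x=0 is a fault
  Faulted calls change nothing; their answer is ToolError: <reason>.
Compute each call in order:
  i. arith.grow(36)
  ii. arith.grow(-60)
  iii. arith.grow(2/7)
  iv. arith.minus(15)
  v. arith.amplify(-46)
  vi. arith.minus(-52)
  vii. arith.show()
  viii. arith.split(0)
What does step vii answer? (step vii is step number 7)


Answer: 12830/7

Derivation:
$ arith.grow x='36'
[out] 36
$ arith.grow x='-60'
[out] -24
$ arith.grow x='2/7'
[out] -166/7
$ arith.minus x='15'
[out] -271/7
$ arith.amplify x='-46'
[out] 12466/7
$ arith.minus x='-52'
[out] 12830/7
$ arith.show
[out] 12830/7
$ arith.split x='0'
[out] ToolError: division by zero


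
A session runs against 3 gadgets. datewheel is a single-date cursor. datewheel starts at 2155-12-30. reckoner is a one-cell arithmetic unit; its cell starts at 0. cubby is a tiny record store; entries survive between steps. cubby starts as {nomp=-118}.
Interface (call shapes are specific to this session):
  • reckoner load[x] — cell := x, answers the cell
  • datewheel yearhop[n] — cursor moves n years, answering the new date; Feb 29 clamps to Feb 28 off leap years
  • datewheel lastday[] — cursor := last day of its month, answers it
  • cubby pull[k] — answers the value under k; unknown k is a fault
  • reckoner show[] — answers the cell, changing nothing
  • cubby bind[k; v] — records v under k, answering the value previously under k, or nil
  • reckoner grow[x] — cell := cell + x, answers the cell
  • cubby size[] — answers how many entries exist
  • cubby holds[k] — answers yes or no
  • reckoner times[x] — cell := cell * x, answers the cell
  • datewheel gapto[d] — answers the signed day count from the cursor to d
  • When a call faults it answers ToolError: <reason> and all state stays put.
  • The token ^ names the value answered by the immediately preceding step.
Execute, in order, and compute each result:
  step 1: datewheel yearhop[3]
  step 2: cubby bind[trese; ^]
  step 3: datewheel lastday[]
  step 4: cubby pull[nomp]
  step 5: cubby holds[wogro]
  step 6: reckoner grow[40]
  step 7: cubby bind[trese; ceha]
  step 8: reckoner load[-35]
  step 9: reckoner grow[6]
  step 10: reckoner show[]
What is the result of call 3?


Answer: 2158-12-31

Derivation:
I try datewheel yearhop using 3, — result: 2158-12-30.
I use cubby bind using trese, ^: nil.
Calling datewheel lastday(), giving 2158-12-31.
I try cubby pull using nomp: -118.
Calling cubby holds using wogro, giving no.
I try reckoner grow using 40, and observe 40.
Next I call cubby bind using trese, ceha, — result: 2158-12-30.
Then reckoner load using -35, and see -35.
I invoke reckoner grow using 6, giving -29.
Now I run reckoner show, → -29.


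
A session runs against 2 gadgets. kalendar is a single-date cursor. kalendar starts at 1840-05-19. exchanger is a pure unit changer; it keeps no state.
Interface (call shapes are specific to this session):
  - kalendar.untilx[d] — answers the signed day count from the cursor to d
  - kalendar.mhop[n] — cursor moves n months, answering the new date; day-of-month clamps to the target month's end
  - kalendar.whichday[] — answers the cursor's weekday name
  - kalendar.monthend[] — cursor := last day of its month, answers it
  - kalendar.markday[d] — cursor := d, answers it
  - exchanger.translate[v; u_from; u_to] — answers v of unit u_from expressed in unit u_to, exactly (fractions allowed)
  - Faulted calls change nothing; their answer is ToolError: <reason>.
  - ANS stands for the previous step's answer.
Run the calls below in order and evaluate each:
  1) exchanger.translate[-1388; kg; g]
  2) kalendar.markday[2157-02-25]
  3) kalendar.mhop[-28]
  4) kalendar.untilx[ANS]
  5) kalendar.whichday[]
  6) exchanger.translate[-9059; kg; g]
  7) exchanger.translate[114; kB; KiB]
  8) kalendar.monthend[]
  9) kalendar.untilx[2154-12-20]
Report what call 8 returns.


CALL translate[v→-1388; u_from→kg; u_to→g]
RET  -1388000
CALL markday[d→2157-02-25]
RET  2157-02-25
CALL mhop[n→-28]
RET  2154-10-25
CALL untilx[d→ANS]
RET  0
CALL whichday[]
RET  Friday
CALL translate[v→-9059; u_from→kg; u_to→g]
RET  -9059000
CALL translate[v→114; u_from→kB; u_to→KiB]
RET  7125/64
CALL monthend[]
RET  2154-10-31
CALL untilx[d→2154-12-20]
RET  50

Answer: 2154-10-31


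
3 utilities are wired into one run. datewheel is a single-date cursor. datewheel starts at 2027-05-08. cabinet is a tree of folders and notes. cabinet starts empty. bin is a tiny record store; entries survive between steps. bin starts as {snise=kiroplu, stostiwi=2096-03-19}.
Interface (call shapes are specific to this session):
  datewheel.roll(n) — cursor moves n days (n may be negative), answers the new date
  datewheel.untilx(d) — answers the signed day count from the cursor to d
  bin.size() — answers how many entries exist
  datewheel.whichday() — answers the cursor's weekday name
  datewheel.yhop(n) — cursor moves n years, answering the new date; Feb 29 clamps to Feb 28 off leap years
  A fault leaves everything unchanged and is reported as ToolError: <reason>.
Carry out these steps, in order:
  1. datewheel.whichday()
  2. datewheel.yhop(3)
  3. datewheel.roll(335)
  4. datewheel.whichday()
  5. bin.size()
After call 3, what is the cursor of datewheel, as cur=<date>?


Answer: cur=2031-04-08

Derivation:
==> datewheel.whichday()
<== Saturday
==> datewheel.yhop(n: 3)
<== 2030-05-08
==> datewheel.roll(n: 335)
<== 2031-04-08
==> datewheel.whichday()
<== Tuesday
==> bin.size()
<== 2


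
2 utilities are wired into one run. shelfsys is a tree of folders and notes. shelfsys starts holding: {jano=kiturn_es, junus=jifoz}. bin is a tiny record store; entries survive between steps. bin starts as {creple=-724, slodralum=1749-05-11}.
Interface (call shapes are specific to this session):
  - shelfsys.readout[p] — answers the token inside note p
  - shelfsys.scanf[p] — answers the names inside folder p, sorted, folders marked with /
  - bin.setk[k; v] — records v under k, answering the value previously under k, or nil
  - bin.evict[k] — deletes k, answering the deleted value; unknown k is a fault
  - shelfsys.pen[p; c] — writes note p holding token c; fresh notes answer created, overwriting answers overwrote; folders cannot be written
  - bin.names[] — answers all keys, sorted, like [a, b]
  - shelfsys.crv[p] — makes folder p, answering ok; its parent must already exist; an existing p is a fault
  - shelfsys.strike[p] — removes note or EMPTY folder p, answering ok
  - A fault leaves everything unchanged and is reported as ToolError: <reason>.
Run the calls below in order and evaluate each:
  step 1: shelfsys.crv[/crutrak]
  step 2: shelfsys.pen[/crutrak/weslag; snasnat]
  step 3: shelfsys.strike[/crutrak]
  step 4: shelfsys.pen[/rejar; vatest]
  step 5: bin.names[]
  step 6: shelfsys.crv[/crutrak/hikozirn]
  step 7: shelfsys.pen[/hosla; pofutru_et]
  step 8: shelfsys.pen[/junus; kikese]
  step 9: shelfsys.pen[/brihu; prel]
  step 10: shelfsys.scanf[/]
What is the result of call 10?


Answer: [brihu, crutrak/, hosla, jano, junus, rejar]

Derivation:
$ crv /crutrak
  ok
$ pen /crutrak/weslag snasnat
  created
$ strike /crutrak
  ToolError: not empty
$ pen /rejar vatest
  created
$ names
  [creple, slodralum]
$ crv /crutrak/hikozirn
  ok
$ pen /hosla pofutru_et
  created
$ pen /junus kikese
  overwrote
$ pen /brihu prel
  created
$ scanf /
  [brihu, crutrak/, hosla, jano, junus, rejar]


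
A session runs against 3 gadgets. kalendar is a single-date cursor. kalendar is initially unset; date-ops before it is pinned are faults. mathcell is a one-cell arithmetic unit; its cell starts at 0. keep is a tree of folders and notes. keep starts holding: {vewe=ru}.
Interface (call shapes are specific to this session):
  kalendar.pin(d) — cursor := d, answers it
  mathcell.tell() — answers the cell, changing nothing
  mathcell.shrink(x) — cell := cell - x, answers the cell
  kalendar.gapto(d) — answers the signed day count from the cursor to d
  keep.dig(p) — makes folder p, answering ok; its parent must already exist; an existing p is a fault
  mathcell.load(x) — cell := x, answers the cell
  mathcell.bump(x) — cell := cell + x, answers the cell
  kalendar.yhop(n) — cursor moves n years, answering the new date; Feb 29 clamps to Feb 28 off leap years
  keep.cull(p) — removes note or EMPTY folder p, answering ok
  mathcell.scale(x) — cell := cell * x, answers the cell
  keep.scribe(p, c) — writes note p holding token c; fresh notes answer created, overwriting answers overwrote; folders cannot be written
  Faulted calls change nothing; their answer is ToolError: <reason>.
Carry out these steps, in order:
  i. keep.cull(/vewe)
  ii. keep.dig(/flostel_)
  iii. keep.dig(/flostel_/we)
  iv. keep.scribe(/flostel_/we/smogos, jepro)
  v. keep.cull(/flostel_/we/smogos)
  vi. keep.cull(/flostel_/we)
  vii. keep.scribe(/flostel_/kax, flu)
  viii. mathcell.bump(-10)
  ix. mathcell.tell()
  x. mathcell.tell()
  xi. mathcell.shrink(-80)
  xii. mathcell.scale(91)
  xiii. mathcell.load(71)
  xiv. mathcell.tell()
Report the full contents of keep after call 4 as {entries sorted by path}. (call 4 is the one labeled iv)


Step: cull[p='/vewe']
Result: ok
Step: dig[p='/flostel_']
Result: ok
Step: dig[p='/flostel_/we']
Result: ok
Step: scribe[p='/flostel_/we/smogos'; c='jepro']
Result: created
Step: cull[p='/flostel_/we/smogos']
Result: ok
Step: cull[p='/flostel_/we']
Result: ok
Step: scribe[p='/flostel_/kax'; c='flu']
Result: created
Step: bump[x='-10']
Result: -10
Step: tell[]
Result: -10
Step: tell[]
Result: -10
Step: shrink[x='-80']
Result: 70
Step: scale[x='91']
Result: 6370
Step: load[x='71']
Result: 71
Step: tell[]
Result: 71

Answer: {flostel_/, flostel_/we/, flostel_/we/smogos=jepro}


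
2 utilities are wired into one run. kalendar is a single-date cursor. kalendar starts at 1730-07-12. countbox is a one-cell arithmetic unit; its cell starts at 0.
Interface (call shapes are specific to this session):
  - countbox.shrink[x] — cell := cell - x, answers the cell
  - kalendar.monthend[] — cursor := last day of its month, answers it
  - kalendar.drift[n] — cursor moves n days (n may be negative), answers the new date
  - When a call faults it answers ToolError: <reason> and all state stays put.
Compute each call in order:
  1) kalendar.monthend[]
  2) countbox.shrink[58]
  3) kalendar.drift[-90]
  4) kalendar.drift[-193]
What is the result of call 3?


Answer: 1730-05-02

Derivation:
I try monthend(), → 1730-07-31.
Invoking shrink passing x: 58, and observe -58.
I invoke drift passing n: -90, — result: 1730-05-02.
Next I call drift passing n: -193, and get 1729-10-21.


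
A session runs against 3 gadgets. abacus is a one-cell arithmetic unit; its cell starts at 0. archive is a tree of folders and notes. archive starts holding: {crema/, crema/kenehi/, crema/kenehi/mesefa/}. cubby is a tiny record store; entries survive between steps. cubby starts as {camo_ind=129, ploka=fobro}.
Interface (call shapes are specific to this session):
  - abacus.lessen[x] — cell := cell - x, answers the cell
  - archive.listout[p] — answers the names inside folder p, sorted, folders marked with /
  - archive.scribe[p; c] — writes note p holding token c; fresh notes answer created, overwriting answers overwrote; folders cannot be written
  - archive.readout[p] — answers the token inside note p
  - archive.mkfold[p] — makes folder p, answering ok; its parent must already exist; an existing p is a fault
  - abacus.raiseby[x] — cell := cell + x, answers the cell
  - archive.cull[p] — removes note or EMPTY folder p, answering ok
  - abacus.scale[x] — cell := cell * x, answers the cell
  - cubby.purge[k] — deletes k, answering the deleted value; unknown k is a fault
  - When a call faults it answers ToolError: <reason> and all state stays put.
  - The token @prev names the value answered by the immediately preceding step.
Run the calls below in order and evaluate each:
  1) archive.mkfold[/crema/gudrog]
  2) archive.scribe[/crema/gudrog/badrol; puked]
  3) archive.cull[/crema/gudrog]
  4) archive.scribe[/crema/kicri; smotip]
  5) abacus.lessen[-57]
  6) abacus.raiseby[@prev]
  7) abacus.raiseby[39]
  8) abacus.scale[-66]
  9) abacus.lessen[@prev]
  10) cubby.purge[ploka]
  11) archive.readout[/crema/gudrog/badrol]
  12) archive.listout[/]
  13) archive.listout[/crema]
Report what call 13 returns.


Answer: [gudrog/, kenehi/, kicri]

Derivation:
# 1. archive.mkfold(p='/crema/gudrog') => ok
# 2. archive.scribe(p='/crema/gudrog/badrol', c='puked') => created
# 3. archive.cull(p='/crema/gudrog') => ToolError: not empty
# 4. archive.scribe(p='/crema/kicri', c='smotip') => created
# 5. abacus.lessen(x='-57') => 57
# 6. abacus.raiseby(x='@prev') => 114
# 7. abacus.raiseby(x='39') => 153
# 8. abacus.scale(x='-66') => -10098
# 9. abacus.lessen(x='@prev') => 0
# 10. cubby.purge(k='ploka') => fobro
# 11. archive.readout(p='/crema/gudrog/badrol') => puked
# 12. archive.listout(p='/') => [crema/]
# 13. archive.listout(p='/crema') => [gudrog/, kenehi/, kicri]


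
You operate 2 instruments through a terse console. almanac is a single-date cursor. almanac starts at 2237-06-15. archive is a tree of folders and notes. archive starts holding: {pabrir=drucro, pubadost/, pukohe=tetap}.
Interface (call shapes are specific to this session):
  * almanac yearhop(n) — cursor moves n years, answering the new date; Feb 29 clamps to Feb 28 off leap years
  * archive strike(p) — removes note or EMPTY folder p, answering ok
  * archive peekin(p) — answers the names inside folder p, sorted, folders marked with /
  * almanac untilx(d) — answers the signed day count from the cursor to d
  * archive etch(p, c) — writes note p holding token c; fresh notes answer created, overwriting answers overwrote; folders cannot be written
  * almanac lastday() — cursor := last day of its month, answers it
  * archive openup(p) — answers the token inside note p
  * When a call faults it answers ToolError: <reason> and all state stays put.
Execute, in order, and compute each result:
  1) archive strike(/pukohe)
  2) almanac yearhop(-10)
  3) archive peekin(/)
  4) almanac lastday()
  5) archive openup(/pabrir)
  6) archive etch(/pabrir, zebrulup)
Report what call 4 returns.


Answer: 2227-06-30

Derivation:
~$ archive strike p=/pukohe
= ok
~$ almanac yearhop n=-10
= 2227-06-15
~$ archive peekin p=/
= [pabrir, pubadost/]
~$ almanac lastday
= 2227-06-30
~$ archive openup p=/pabrir
= drucro
~$ archive etch p=/pabrir c=zebrulup
= overwrote


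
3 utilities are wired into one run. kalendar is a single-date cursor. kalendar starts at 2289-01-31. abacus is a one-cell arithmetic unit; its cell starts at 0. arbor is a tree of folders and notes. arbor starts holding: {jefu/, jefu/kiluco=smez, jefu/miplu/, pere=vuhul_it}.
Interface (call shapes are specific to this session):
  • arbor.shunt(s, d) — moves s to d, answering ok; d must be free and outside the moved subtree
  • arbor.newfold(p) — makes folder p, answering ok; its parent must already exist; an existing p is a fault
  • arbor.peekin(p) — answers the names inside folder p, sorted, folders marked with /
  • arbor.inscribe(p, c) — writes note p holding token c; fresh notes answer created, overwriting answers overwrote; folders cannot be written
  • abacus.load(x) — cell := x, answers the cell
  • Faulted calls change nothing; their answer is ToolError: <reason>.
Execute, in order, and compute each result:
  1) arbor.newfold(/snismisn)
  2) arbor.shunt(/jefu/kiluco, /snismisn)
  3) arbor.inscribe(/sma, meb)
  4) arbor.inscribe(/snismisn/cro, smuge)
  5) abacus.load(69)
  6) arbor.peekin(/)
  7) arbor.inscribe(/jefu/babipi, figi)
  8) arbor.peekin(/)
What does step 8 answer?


Answer: [jefu/, pere, sma, snismisn/]

Derivation:
I invoke newfold(/snismisn), — result: ok.
Now I run shunt(/jefu/kiluco, /snismisn), — result: ToolError: exists.
I invoke inscribe(/sma, meb), giving created.
I use inscribe(/snismisn/cro, smuge): created.
Now I run load(69), giving 69.
Next I call peekin(/), and observe [jefu/, pere, sma, snismisn/].
Using inscribe(/jefu/babipi, figi), → created.
Invoking peekin(/), and get [jefu/, pere, sma, snismisn/].


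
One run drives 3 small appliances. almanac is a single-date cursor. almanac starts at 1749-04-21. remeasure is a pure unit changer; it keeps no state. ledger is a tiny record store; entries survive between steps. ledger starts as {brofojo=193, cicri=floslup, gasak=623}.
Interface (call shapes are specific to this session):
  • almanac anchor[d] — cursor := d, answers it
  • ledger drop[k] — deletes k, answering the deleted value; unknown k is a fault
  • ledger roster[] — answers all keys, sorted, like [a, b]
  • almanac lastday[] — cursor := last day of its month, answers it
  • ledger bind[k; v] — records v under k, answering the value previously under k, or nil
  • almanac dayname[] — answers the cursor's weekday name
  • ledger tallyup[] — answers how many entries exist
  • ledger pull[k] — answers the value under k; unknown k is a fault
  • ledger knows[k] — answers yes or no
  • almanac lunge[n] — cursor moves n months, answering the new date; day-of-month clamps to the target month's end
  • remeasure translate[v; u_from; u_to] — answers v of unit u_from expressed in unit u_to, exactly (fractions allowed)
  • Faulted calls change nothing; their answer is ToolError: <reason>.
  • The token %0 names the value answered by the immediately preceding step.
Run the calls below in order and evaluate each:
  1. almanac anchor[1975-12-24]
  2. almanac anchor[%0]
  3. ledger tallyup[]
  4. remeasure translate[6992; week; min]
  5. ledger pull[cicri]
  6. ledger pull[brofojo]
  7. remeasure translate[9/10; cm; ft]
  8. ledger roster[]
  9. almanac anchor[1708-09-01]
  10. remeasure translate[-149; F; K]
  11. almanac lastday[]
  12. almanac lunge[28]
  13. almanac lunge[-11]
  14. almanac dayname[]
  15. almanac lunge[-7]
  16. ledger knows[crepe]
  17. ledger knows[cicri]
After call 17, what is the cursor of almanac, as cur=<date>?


Answer: cur=1709-07-28

Derivation:
;; almanac anchor(d→1975-12-24) => 1975-12-24
;; almanac anchor(d→%0) => 1975-12-24
;; ledger tallyup() => 3
;; remeasure translate(v→6992, u_from→week, u_to→min) => 70479360
;; ledger pull(k→cicri) => floslup
;; ledger pull(k→brofojo) => 193
;; remeasure translate(v→9/10, u_from→cm, u_to→ft) => 15/508
;; ledger roster() => [brofojo, cicri, gasak]
;; almanac anchor(d→1708-09-01) => 1708-09-01
;; remeasure translate(v→-149, u_from→F, u_to→K) => 31067/180
;; almanac lastday() => 1708-09-30
;; almanac lunge(n→28) => 1711-01-30
;; almanac lunge(n→-11) => 1710-02-28
;; almanac dayname() => Friday
;; almanac lunge(n→-7) => 1709-07-28
;; ledger knows(k→crepe) => no
;; ledger knows(k→cicri) => yes


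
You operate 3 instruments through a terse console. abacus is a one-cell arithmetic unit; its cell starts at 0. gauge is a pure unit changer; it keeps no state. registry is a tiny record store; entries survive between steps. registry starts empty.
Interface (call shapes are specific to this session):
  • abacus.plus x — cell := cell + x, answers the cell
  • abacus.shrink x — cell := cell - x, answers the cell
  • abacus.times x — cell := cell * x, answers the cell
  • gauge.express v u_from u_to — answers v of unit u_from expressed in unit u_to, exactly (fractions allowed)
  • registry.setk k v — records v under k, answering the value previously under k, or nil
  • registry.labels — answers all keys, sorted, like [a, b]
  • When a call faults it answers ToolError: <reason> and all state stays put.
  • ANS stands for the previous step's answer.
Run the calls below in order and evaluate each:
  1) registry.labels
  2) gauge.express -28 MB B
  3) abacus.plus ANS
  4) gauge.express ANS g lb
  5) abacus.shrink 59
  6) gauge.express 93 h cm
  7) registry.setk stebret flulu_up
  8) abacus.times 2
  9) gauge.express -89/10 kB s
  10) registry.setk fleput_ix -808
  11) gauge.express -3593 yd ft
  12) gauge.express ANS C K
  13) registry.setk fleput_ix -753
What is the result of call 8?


Answer: -56000118

Derivation:
Then registry.labels, giving [].
Using gauge.express(v: -28, u_from: MB, u_to: B), yielding -28000000.
I invoke abacus.plus(x: ANS), yielding -28000000.
I run gauge.express(v: ANS, u_from: g, u_to: lb): -400000000000/6479891.
I run abacus.shrink(x: 59), — result: -28000059.
Next I call gauge.express(v: 93, u_from: h, u_to: cm), which returns ToolError: incompatible units.
Using registry.setk(k: stebret, v: flulu_up), and observe nil.
Now I run abacus.times(x: 2), yielding -56000118.
Using gauge.express(v: -89/10, u_from: kB, u_to: s), and get ToolError: incompatible units.
I run registry.setk(k: fleput_ix, v: -808), — result: nil.
I use gauge.express(v: -3593, u_from: yd, u_to: ft): -10779.
Invoking gauge.express(v: ANS, u_from: C, u_to: K), and observe -210117/20.
Now I run registry.setk(k: fleput_ix, v: -753), → -808.


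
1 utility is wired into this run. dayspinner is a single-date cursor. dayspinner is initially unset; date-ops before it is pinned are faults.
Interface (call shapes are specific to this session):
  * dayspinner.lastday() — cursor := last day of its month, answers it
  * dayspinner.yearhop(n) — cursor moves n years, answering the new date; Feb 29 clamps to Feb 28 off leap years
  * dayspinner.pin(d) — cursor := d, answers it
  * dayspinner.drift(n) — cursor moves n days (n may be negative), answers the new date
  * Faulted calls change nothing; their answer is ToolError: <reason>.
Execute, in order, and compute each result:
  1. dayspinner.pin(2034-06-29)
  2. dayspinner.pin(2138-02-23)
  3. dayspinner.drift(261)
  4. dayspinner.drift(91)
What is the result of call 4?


Answer: 2139-02-10

Derivation:
[in] dayspinner.pin d=2034-06-29
  2034-06-29
[in] dayspinner.pin d=2138-02-23
  2138-02-23
[in] dayspinner.drift n=261
  2138-11-11
[in] dayspinner.drift n=91
  2139-02-10


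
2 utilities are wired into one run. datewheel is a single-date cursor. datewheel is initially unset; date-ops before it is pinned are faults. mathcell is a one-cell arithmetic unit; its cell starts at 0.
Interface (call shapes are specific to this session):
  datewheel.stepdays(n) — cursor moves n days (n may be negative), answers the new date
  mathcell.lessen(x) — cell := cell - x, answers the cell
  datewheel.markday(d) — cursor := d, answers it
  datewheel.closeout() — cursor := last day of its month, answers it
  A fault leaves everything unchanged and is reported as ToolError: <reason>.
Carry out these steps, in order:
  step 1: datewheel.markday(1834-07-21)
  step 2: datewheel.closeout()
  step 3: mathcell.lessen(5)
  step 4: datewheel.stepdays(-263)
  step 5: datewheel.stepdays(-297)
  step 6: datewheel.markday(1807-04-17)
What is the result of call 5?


Answer: 1833-01-17

Derivation:
$ datewheel.markday 1834-07-21
[out] 1834-07-21
$ datewheel.closeout
[out] 1834-07-31
$ mathcell.lessen 5
[out] -5
$ datewheel.stepdays -263
[out] 1833-11-10
$ datewheel.stepdays -297
[out] 1833-01-17
$ datewheel.markday 1807-04-17
[out] 1807-04-17


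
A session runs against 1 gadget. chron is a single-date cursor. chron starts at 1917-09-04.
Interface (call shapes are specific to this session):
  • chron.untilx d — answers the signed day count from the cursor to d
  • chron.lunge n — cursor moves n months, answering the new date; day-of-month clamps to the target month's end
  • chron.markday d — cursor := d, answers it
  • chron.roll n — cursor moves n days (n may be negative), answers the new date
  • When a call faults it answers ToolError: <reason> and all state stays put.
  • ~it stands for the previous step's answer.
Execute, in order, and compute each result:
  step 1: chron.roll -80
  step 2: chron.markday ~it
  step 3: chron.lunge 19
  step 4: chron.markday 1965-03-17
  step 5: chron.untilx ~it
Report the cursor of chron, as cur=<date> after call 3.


Answer: cur=1919-01-16

Derivation:
==> chron.roll(n→-80)
<== 1917-06-16
==> chron.markday(d→~it)
<== 1917-06-16
==> chron.lunge(n→19)
<== 1919-01-16
==> chron.markday(d→1965-03-17)
<== 1965-03-17
==> chron.untilx(d→~it)
<== 0


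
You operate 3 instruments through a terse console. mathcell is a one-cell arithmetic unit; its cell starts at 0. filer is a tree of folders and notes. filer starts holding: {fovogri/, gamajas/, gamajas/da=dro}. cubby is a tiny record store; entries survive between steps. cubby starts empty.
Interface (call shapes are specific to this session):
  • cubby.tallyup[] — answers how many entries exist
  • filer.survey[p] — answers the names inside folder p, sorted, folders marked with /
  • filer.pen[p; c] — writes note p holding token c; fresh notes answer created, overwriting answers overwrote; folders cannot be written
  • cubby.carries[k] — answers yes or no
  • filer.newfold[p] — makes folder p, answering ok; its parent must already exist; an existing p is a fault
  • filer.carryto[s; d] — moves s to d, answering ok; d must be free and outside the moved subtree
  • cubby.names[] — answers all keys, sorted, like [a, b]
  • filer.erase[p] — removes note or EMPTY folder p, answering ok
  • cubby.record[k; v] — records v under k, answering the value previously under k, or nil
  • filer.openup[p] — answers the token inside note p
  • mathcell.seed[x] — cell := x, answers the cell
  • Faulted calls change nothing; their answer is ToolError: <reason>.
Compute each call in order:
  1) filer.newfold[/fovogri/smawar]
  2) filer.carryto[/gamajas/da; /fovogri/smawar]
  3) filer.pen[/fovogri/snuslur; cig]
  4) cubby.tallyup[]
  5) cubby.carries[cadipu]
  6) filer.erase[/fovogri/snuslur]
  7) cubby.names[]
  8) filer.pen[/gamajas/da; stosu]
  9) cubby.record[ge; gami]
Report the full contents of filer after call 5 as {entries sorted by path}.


Answer: {fovogri/, fovogri/smawar/, fovogri/snuslur=cig, gamajas/, gamajas/da=dro}

Derivation:
>>> newfold /fovogri/smawar
= ok
>>> carryto /gamajas/da /fovogri/smawar
= ToolError: exists
>>> pen /fovogri/snuslur cig
= created
>>> tallyup
= 0
>>> carries cadipu
= no
>>> erase /fovogri/snuslur
= ok
>>> names
= []
>>> pen /gamajas/da stosu
= overwrote
>>> record ge gami
= nil
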